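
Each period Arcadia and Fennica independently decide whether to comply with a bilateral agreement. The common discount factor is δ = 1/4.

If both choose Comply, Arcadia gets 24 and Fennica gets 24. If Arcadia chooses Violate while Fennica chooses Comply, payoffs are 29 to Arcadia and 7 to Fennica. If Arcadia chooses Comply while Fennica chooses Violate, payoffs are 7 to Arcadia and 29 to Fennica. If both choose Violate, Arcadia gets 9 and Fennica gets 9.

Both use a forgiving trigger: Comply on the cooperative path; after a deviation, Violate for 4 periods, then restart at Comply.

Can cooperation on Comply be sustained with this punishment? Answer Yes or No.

Comparing payoff streams over the 5 periods until play realigns: cooperate → 24(1+δ+…+δ^4); deviate → 29 + 9(δ+…+δ^4).
Cooperation is sustained iff (24−9)(δ+…+δ^4) ≥ 29−24.
δ+…+δ^4 = 1/4·(1−(1/4)^4)/(1−1/4) = 0.3320, and (29−24)/(24−9) = 0.3333.
0.3320 < 0.3333, so cooperation is not sustainable.

No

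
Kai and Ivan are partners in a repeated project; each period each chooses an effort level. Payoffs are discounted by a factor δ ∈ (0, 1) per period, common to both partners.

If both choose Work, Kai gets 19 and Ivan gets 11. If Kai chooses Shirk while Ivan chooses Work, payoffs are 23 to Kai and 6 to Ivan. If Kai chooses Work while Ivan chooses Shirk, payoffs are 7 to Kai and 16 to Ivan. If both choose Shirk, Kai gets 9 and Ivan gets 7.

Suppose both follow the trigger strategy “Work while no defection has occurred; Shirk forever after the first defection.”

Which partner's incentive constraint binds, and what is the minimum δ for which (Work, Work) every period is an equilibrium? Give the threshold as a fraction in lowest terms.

Ivan; δ ≥ 5/9

For Kai: deviation gain 23−19 = 4, per-period punishment loss 19−9 = 10. IC gives δ ≥ 4/14 = 2/7.
For Ivan: gain 5, loss 4 per period, so δ ≥ 5/9.
The tighter constraint is Ivan's, so cooperation needs δ ≥ 5/9.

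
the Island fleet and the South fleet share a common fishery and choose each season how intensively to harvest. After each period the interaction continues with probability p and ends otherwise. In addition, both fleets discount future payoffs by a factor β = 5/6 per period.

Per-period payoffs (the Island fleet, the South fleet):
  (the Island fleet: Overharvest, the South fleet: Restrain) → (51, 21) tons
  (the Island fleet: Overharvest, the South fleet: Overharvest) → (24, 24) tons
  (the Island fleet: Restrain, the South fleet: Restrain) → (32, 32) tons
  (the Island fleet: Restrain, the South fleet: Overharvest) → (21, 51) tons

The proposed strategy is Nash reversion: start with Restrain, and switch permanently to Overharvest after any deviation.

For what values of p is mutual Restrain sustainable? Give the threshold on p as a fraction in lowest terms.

38/45

With continuation probability p and discount β, the effective per-period discount factor is βp.
Grim-trigger IC: βp ≥ (51−32)/(51−24) = 19/27.
So p ≥ (19/27)/(5/6) = 38/45.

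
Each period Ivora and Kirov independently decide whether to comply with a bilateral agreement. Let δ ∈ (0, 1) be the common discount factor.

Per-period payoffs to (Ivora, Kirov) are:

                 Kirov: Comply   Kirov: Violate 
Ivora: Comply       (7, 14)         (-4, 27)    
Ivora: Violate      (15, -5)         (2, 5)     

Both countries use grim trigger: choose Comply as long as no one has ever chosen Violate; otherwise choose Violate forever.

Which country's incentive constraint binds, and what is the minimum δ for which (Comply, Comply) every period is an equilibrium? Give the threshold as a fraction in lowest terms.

Ivora; δ ≥ 8/13

Ivora's threshold: (15−7)/(15−2) = 8/13.
Kirov's threshold: (27−14)/(27−5) = 13/22.
8/13 > 13/22, so Ivora binds and δ* = 8/13.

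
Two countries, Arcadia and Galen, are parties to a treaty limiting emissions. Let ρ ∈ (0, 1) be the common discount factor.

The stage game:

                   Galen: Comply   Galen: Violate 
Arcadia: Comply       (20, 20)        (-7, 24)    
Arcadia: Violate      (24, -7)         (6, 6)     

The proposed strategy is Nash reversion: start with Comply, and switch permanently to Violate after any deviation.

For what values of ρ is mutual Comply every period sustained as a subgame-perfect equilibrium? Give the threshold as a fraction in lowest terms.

2/9

Cooperation forever yields 20 each period: 20/(1−ρ).
Deviating yields 24 once, then 6 forever: 24 + 6ρ/(1−ρ).
No profitable deviation requires 20/(1−ρ) ≥ 24 + 6ρ/(1−ρ).
Multiplying by (1−ρ): 20 ≥ 24(1−ρ) + 6ρ = 24 − 18ρ.
So 18ρ ≥ 4, i.e. ρ ≥ 4/18 = 2/9.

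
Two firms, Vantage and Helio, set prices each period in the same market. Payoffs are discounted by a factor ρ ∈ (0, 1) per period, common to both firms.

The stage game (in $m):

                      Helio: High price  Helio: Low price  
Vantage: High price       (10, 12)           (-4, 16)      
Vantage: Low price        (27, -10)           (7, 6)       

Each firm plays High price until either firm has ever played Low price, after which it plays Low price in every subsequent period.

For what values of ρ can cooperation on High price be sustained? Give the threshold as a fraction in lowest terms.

Vantage: cooperation gives 10 each period; deviation gives 27 once then 7 forever.
  10/(1−ρ) ≥ 27 + 7ρ/(1−ρ) ⇒ ρ ≥ 17/20.
Helio: cooperation gives 12 each period; deviation gives 16 once then 6 forever.
  ρ ≥ 4/10 = 2/5.
Both must hold, so the binding constraint is Vantage's: ρ ≥ 17/20.

17/20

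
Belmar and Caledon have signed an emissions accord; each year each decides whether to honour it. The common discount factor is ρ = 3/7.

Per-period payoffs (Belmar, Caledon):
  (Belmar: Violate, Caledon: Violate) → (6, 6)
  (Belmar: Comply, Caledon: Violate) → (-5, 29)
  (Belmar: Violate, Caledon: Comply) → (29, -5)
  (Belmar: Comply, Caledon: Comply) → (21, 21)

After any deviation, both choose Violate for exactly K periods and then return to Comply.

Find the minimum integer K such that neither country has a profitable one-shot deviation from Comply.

Need Σ_{k=1}^{K} ρ^k ≥ (29−21)/(21−6) = 0.5333 at ρ = 3/7.
At K = 1 the sum is 0.4286 < 0.5333; at K = 2 it is 0.6122 ≥ 0.5333.
So the minimum punishment length is K = 2.

2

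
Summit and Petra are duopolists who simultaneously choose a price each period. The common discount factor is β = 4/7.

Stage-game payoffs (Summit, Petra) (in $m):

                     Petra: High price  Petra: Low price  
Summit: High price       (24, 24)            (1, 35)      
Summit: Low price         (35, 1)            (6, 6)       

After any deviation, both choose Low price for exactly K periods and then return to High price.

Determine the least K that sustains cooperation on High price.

2

Need Σ_{k=1}^{K} β^k ≥ (35−24)/(24−6) = 0.6111 at β = 4/7.
At K = 1 the sum is 0.5714 < 0.6111; at K = 2 it is 0.8980 ≥ 0.6111.
So the minimum punishment length is K = 2.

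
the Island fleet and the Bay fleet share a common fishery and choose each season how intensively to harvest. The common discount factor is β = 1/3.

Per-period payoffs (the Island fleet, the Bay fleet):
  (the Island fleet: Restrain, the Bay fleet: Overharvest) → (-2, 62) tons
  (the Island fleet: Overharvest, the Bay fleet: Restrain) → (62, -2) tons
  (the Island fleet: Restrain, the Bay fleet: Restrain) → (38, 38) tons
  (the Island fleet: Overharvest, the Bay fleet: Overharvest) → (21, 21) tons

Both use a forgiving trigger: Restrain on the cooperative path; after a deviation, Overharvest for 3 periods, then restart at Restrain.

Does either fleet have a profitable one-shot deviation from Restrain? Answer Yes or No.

Yes

Comparing payoff streams over the 4 periods until play realigns: cooperate → 38(1+β+…+β^3); deviate → 62 + 21(β+…+β^3).
Cooperation is sustained iff (38−21)(β+…+β^3) ≥ 62−38.
β+…+β^3 = 1/3·(1−(1/3)^3)/(1−1/3) = 0.4815, and (62−38)/(38−21) = 1.4118.
0.4815 < 1.4118, so cooperation is not sustainable.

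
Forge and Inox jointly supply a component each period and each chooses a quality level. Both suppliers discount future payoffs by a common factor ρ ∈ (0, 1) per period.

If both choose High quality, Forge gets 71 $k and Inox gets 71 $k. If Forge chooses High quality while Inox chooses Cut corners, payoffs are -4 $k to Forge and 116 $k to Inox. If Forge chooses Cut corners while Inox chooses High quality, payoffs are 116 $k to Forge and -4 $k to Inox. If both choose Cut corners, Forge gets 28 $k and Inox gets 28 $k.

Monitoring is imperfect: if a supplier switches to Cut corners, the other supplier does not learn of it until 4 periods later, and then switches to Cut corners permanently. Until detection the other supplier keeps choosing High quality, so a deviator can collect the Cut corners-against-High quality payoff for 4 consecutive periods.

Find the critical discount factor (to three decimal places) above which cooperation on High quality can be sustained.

0.846

The best deviation is to choose Cut corners for all 4 undetected periods, earning 116 each, then 28 forever once detected.
Deviation value: 116(1−ρ^4)/(1−ρ) + 28ρ^4/(1−ρ); cooperation value: 71/(1−ρ).
IC: 71 ≥ 116(1−ρ^4) + 28ρ^4 = 116 − 88ρ^4.
So ρ^4 ≥ 45/88, giving ρ ≥ (45/88)^(1/4) ≈ 0.846.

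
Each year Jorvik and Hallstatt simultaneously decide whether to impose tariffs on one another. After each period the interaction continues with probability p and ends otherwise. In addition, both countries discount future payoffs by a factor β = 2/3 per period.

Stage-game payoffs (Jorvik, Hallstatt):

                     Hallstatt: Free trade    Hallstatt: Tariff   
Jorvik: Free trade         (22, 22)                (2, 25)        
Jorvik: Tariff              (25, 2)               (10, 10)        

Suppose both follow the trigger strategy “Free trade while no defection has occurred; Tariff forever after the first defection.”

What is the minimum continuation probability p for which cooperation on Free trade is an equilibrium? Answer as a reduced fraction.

With continuation probability p and discount β, the effective per-period discount factor is βp.
Grim-trigger IC: βp ≥ (25−22)/(25−10) = 1/5.
So p ≥ (1/5)/(2/3) = 3/10.

3/10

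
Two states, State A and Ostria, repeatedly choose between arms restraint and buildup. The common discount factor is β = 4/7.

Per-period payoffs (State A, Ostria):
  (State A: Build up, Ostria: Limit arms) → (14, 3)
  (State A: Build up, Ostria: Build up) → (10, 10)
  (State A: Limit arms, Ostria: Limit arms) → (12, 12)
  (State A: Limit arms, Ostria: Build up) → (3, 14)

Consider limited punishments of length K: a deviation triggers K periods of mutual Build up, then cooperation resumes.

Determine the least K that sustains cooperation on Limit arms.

Need Σ_{k=1}^{K} β^k ≥ (14−12)/(12−10) = 1.0000 at β = 4/7.
At K = 2 the sum is 0.8980 < 1.0000; at K = 3 it is 1.0845 ≥ 1.0000.
So the minimum punishment length is K = 3.

3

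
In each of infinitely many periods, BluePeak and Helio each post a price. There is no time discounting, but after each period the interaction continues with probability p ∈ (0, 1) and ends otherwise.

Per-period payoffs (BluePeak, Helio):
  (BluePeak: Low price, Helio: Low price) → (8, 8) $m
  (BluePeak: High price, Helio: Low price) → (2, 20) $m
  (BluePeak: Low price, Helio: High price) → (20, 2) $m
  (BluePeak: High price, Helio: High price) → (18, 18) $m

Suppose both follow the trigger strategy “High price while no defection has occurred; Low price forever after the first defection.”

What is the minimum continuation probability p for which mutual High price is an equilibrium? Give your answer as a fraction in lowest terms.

1/6

With no time discounting, the continuation probability p plays the role of the discount factor.
Grim-trigger IC: 18/(1−p) ≥ 20 + 8p/(1−p) ⇒ p ≥ (20−18)/(20−8) = 1/6.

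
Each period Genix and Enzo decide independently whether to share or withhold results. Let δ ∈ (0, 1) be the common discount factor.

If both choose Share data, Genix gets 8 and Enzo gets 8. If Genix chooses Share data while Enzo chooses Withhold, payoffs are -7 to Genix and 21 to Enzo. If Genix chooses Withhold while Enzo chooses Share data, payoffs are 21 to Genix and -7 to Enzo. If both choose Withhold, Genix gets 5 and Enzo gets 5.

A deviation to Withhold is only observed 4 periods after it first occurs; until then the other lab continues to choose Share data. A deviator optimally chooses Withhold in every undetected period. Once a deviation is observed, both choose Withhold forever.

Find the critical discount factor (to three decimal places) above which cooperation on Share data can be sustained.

0.949

A deviator earns 21 for 4 periods, then 5 forever; cooperating earns 8 forever. Multiplying the IC by (1−δ):
8 ≥ 21(1−δ^4) + 5δ^4, so 16·δ^4 ≥ 13 and δ^4 ≥ 13/16.
δ ≥ (13/16)^(1/4) ≈ 0.949.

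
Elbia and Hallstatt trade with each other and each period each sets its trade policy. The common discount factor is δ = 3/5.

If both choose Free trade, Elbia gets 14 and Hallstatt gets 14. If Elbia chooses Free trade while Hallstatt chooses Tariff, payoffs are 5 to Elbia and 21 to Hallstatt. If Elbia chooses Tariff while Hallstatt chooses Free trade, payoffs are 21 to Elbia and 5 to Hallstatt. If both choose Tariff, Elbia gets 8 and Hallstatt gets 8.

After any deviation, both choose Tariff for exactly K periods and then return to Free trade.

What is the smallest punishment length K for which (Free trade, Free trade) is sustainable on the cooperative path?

3

IC: δ(1−δ^K)/(1−δ) ≥ (21−14)/(14−8) = 7/6.
With δ = 3/5: need 1 − δ^K ≥ 7/6·(1−3/5)/(3/5), i.e. δ^K ≤ 0.2222.
Since (3/5)^2 = 0.3600 and (3/5)^3 = 0.2160, the smallest such K is 3.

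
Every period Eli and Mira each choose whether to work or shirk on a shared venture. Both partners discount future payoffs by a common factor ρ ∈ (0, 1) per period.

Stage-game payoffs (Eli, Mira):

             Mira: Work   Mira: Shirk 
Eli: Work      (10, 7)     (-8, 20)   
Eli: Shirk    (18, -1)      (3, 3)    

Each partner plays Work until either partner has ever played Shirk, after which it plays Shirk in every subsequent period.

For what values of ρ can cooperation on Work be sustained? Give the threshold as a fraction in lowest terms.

Eli: cooperation gives 10 each period; deviation gives 18 once then 3 forever.
  10/(1−ρ) ≥ 18 + 3ρ/(1−ρ) ⇒ ρ ≥ 8/15.
Mira: cooperation gives 7 each period; deviation gives 20 once then 3 forever.
  ρ ≥ 13/17.
Both must hold, so the binding constraint is Mira's: ρ ≥ 13/17.

13/17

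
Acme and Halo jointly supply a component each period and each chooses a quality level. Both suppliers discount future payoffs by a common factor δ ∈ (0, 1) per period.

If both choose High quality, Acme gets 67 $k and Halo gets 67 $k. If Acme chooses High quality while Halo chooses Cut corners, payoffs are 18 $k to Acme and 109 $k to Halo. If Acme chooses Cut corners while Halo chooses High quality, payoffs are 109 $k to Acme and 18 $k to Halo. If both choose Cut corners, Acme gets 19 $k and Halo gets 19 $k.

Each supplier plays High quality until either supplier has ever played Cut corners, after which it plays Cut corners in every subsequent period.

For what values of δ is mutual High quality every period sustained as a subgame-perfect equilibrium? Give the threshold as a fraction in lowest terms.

7/15

One-period gain from deviating is 109 − 67 = 42. The loss is 67 − 19 = 48 in every subsequent period, with present value 48·δ/(1−δ).
Deviation is unprofitable when 48·δ/(1−δ) ≥ 42, i.e. δ/(1−δ) ≥ 7/8.
Equivalently δ ≥ 42/(42+48) = 7/15.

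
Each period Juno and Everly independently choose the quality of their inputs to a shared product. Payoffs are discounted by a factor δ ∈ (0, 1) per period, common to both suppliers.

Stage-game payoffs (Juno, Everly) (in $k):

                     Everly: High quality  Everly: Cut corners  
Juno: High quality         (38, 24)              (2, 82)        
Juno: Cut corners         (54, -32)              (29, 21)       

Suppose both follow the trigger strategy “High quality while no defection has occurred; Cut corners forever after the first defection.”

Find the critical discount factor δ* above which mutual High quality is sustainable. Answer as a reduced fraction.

Juno: cooperation gives 38 each period; deviation gives 54 once then 29 forever.
  38/(1−δ) ≥ 54 + 29δ/(1−δ) ⇒ δ ≥ 16/25.
Everly: cooperation gives 24 each period; deviation gives 82 once then 21 forever.
  δ ≥ 58/61.
Both must hold, so the binding constraint is Everly's: δ ≥ 58/61.

58/61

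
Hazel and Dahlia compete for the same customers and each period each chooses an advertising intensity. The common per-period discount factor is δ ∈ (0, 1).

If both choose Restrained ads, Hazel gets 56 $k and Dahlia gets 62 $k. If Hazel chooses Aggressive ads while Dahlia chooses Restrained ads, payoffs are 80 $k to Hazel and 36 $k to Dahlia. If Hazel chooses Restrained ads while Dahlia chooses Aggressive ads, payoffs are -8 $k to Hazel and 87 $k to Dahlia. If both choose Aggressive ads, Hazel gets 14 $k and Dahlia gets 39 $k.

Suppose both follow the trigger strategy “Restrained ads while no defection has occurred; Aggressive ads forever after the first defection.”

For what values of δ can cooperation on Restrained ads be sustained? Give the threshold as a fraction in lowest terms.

25/48

For Hazel: deviation gain 80−56 = 24, per-period punishment loss 56−14 = 42. IC gives δ ≥ 24/66 = 4/11.
For Dahlia: gain 25, loss 23 per period, so δ ≥ 25/48.
The tighter constraint is Dahlia's, so cooperation needs δ ≥ 25/48.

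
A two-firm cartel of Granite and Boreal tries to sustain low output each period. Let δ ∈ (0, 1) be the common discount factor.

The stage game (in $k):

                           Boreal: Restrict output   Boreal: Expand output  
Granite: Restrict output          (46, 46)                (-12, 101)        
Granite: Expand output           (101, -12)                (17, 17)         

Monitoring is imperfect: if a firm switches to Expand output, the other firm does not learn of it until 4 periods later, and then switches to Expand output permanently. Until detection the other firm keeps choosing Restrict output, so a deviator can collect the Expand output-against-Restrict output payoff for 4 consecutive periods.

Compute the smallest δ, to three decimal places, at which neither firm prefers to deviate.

0.900

Deviating for the 4 undetected periods gains 101−46 = 55 per period over cooperation, then loses 46−17 = 29 per period forever once punishment starts.
Gain: 55(1 + δ + … + δ^3); loss: 29·δ^4/(1−δ).
No profitable deviation ⇔ 55(1−δ^4) ≤ 29·δ^4, i.e. δ^4 ≥ 55/(55+29) = 55/84.
Hence δ ≥ (55/84)^(1/4) ≈ 0.900.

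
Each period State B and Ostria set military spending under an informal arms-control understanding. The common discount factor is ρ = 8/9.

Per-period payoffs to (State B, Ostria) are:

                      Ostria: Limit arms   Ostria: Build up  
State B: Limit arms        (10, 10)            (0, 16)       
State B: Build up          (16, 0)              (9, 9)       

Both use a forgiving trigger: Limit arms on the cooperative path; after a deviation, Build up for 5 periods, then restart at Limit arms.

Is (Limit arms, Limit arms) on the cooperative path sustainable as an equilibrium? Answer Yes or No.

A one-shot deviation gives 16 now, then 9 for 5 periods, then back to 10.
Gain from deviating: (16−10) today; loss: (10−9) in each of the next 5 periods.
No-deviation condition: (10−9)(ρ+…+ρ^5) ≥ 16−10, i.e. ρ+…+ρ^5 ≥ 6.
At ρ = 8/9: ρ+…+ρ^5 = 3.5606 < 6.0000.
So cooperation is not sustainable.

No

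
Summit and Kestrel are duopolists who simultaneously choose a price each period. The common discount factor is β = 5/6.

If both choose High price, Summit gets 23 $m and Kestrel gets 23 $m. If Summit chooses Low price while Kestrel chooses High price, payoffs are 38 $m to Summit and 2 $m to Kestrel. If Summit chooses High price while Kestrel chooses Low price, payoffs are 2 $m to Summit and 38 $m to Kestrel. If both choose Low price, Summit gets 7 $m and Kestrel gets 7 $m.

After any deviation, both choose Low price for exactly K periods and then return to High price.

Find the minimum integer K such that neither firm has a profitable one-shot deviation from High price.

IC: β(1−β^K)/(1−β) ≥ (38−23)/(23−7) = 15/16.
With β = 5/6: need 1 − β^K ≥ 15/16·(1−5/6)/(5/6), i.e. β^K ≤ 0.8125.
Since (5/6)^1 = 0.8333 and (5/6)^2 = 0.6944, the smallest such K is 2.

2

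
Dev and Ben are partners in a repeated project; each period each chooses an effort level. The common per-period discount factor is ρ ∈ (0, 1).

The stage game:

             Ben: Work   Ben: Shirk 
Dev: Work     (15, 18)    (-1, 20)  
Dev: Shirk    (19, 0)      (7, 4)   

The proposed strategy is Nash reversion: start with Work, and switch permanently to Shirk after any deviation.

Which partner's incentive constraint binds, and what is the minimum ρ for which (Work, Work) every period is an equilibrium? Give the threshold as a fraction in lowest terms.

Dev; ρ ≥ 1/3

Dev: cooperation gives 15 each period; deviation gives 19 once then 7 forever.
  15/(1−ρ) ≥ 19 + 7ρ/(1−ρ) ⇒ ρ ≥ 4/12 = 1/3.
Ben: cooperation gives 18 each period; deviation gives 20 once then 4 forever.
  ρ ≥ 2/16 = 1/8.
Both must hold, so the binding constraint is Dev's: ρ ≥ 1/3.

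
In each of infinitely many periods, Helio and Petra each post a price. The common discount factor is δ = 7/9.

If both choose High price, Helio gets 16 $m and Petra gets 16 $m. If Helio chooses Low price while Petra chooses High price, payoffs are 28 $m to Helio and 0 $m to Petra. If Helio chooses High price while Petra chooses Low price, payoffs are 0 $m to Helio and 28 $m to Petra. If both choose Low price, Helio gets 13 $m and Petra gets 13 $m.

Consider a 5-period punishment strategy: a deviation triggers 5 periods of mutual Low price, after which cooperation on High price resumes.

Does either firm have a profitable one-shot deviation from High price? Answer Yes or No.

Yes

Comparing payoff streams over the 6 periods until play realigns: cooperate → 16(1+δ+…+δ^5); deviate → 28 + 13(δ+…+δ^5).
Cooperation is sustained iff (16−13)(δ+…+δ^5) ≥ 28−16.
δ+…+δ^5 = 7/9·(1−(7/9)^5)/(1−7/9) = 2.5038, and (28−16)/(16−13) = 4.0000.
2.5038 < 4.0000, so cooperation is not sustainable.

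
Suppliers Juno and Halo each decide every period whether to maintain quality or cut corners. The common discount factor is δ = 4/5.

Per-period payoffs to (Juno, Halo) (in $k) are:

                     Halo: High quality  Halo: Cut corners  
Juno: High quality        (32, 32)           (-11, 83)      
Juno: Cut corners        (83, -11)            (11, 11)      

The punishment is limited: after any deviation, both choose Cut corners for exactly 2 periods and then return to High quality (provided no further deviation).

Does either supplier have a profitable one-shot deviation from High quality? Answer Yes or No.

A one-shot deviation gives 83 now, then 11 for 2 periods, then back to 32.
Gain from deviating: (83−32) today; loss: (32−11) in each of the next 2 periods.
No-deviation condition: (32−11)(δ+…+δ^2) ≥ 83−32, i.e. δ+…+δ^2 ≥ 17/7.
At δ = 4/5: δ+…+δ^2 = 1.4400 < 2.4286.
So cooperation is not sustainable.

Yes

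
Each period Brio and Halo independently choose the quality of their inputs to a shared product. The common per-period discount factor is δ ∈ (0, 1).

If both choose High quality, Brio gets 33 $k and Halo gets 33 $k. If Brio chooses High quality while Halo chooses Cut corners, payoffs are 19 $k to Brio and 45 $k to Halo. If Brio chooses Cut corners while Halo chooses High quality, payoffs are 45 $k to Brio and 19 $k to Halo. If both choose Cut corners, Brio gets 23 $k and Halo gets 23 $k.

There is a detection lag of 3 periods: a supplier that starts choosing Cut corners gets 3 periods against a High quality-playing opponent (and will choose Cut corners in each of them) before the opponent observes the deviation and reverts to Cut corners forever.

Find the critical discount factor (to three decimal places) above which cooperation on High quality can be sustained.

A deviator earns 45 for 3 periods, then 23 forever; cooperating earns 33 forever. Multiplying the IC by (1−δ):
33 ≥ 45(1−δ^3) + 23δ^3, so 22·δ^3 ≥ 12 and δ^3 ≥ 6/11.
δ ≥ (6/11)^(1/3) ≈ 0.817.

0.817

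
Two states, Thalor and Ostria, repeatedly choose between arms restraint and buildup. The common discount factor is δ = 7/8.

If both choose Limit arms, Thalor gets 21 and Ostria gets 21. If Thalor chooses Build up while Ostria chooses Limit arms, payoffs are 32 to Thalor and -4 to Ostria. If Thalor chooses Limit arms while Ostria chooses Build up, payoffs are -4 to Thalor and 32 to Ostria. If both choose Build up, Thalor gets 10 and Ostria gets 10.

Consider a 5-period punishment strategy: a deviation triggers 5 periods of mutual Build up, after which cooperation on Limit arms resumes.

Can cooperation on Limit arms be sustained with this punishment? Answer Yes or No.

IC: δ+…+δ^5 ≥ (32−21)/(21−10) = 1.
At δ = 7/8: partial sum = 3.4096 ≥ 1.0000. Cooperation sustainable.

Yes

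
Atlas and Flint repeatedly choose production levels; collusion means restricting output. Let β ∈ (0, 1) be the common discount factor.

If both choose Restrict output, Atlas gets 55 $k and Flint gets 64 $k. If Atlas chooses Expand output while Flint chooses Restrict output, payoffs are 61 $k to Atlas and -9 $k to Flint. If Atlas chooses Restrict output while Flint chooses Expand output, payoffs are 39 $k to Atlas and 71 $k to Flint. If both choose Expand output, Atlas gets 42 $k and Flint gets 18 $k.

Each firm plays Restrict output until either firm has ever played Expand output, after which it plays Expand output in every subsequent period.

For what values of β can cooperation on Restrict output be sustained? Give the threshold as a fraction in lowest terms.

6/19

For Atlas: deviation gain 61−55 = 6, per-period punishment loss 55−42 = 13. IC gives β ≥ 6/19.
For Flint: gain 7, loss 46 per period, so β ≥ 7/53.
The tighter constraint is Atlas's, so cooperation needs β ≥ 6/19.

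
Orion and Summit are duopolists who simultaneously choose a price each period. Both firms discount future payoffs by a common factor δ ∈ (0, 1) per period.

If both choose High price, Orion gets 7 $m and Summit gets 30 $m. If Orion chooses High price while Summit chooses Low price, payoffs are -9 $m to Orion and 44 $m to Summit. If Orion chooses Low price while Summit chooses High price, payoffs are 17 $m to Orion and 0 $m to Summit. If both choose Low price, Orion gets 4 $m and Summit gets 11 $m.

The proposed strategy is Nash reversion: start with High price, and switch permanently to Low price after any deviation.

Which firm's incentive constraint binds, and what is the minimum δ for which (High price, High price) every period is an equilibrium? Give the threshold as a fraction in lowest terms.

Orion; δ ≥ 10/13

For Orion: deviation gain 17−7 = 10, per-period punishment loss 7−4 = 3. IC gives δ ≥ 10/13.
For Summit: gain 14, loss 19 per period, so δ ≥ 14/33.
The tighter constraint is Orion's, so cooperation needs δ ≥ 10/13.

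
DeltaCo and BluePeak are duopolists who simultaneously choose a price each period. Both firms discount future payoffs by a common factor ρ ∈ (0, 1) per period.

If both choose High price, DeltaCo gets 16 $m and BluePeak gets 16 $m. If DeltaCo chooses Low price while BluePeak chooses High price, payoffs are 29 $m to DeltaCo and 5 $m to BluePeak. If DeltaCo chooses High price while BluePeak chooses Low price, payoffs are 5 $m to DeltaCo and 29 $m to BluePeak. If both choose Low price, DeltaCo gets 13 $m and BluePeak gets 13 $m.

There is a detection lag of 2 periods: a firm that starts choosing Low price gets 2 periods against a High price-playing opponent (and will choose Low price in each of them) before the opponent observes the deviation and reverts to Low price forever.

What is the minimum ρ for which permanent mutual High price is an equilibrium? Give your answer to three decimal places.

A deviator earns 29 for 2 periods, then 13 forever; cooperating earns 16 forever. Multiplying the IC by (1−ρ):
16 ≥ 29(1−ρ^2) + 13ρ^2, so 16·ρ^2 ≥ 13 and ρ^2 ≥ 13/16.
ρ ≥ (13/16)^(1/2) ≈ 0.901.

0.901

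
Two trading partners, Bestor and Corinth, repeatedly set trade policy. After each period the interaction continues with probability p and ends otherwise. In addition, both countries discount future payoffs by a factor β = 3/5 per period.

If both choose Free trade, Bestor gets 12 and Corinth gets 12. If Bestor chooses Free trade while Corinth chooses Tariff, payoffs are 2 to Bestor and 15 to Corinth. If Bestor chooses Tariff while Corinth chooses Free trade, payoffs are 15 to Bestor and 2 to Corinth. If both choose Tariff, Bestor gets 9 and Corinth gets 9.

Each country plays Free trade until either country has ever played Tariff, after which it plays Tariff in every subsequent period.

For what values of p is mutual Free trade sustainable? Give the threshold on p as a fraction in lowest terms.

5/6

With continuation probability p and discount β, the effective per-period discount factor is βp.
Grim-trigger IC: βp ≥ (15−12)/(15−9) = 1/2.
So p ≥ (1/2)/(3/5) = 5/6.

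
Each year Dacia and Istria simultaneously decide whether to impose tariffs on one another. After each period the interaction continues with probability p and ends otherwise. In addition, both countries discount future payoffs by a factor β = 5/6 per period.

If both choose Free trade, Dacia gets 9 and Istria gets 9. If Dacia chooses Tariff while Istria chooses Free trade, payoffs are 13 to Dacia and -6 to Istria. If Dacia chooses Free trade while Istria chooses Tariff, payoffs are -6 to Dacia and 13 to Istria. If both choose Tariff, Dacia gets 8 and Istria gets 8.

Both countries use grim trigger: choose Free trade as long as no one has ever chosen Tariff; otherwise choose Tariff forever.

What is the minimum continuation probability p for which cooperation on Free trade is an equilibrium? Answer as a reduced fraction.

24/25

With continuation probability p and discount β, the effective per-period discount factor is βp.
Grim-trigger IC: βp ≥ (13−9)/(13−8) = 4/5.
So p ≥ (4/5)/(5/6) = 24/25.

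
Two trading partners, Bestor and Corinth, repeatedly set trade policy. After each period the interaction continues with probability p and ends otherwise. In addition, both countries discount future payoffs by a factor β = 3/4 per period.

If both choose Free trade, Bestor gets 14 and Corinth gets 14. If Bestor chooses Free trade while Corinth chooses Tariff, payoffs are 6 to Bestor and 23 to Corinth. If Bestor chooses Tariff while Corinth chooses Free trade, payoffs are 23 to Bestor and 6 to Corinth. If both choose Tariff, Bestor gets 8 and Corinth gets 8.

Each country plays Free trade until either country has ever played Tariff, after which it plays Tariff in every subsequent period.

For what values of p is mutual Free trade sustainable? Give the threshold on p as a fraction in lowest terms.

Expected continuation weight on next period's payoff is β·p = 3/4·p, which plays the role of the discount factor.
Cooperation requires 3/4·p ≥ (23−14)/(23−8) = 3/5, hence p ≥ 4/5.

4/5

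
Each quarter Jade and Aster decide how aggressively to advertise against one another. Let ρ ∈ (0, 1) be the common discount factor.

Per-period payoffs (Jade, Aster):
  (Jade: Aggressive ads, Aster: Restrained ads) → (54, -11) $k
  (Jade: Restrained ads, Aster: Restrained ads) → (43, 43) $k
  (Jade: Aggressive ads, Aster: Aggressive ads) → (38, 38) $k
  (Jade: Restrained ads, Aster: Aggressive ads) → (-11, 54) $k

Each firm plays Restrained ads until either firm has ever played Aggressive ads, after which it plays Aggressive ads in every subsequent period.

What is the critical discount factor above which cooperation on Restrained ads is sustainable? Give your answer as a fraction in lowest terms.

11/16

One-period gain from deviating is 54 − 43 = 11. The loss is 43 − 38 = 5 in every subsequent period, with present value 5·ρ/(1−ρ).
Deviation is unprofitable when 5·ρ/(1−ρ) ≥ 11, i.e. ρ/(1−ρ) ≥ 11/5.
Equivalently ρ ≥ 11/(11+5) = 11/16.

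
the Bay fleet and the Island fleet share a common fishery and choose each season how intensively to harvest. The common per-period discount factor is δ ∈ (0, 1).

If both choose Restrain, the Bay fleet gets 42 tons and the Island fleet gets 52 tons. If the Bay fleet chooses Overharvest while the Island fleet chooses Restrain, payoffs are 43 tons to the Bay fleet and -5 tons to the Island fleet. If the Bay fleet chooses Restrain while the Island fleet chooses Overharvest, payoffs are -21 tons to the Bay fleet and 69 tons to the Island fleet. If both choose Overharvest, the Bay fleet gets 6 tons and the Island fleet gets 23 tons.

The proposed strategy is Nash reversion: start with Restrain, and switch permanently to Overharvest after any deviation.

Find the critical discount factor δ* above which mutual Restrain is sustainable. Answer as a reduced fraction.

For the Bay fleet: deviation gain 43−42 = 1, per-period punishment loss 42−6 = 36. IC gives δ ≥ 1/37.
For the Island fleet: gain 17, loss 29 per period, so δ ≥ 17/46.
The tighter constraint is the Island fleet's, so cooperation needs δ ≥ 17/46.

17/46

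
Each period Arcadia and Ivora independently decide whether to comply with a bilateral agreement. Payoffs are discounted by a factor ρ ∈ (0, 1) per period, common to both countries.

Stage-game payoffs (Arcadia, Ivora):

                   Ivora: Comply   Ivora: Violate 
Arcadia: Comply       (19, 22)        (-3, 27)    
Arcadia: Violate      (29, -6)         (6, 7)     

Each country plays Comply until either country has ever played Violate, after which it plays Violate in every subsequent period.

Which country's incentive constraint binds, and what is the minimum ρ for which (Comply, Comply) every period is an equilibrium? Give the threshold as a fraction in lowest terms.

For Arcadia: deviation gain 29−19 = 10, per-period punishment loss 19−6 = 13. IC gives ρ ≥ 10/23.
For Ivora: gain 5, loss 15 per period, so ρ ≥ 5/20 = 1/4.
The tighter constraint is Arcadia's, so cooperation needs ρ ≥ 10/23.

Arcadia; ρ ≥ 10/23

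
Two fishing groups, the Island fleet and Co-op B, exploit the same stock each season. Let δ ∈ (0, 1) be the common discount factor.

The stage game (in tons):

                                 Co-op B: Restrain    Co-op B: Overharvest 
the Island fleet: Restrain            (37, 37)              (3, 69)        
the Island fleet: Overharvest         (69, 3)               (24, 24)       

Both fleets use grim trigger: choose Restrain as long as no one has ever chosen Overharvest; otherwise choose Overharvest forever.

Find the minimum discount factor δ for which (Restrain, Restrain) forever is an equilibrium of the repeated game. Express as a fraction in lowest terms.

32/45

37/(1−δ) ≥ 69 + 24δ/(1−δ)
37 ≥ 69 − 45δ
δ ≥ 32/45.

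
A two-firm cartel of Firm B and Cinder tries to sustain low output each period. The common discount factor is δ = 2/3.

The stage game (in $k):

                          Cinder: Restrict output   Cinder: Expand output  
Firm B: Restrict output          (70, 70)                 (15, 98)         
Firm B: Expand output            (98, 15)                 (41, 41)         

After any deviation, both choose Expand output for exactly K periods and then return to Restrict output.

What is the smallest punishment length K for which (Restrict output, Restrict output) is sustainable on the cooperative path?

IC: δ(1−δ^K)/(1−δ) ≥ (98−70)/(70−41) = 28/29.
With δ = 2/3: need 1 − δ^K ≥ 28/29·(1−2/3)/(2/3), i.e. δ^K ≤ 0.5172.
Since (2/3)^1 = 0.6667 and (2/3)^2 = 0.4444, the smallest such K is 2.

2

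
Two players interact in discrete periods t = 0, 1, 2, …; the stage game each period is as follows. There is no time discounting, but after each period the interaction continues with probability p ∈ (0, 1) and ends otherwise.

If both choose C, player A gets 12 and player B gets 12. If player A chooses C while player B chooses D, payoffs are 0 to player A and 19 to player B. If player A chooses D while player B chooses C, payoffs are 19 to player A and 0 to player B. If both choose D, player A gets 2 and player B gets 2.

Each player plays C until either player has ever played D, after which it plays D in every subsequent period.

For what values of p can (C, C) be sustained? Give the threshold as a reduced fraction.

Expected cooperation value is 12 + p·12 + p²·12 + … = 12/(1−p); deviation gives 19 + p·2/(1−p).
12 ≥ 19(1−p) + 2p ⇒ 17p ≥ 7 ⇒ p ≥ 7/17.

7/17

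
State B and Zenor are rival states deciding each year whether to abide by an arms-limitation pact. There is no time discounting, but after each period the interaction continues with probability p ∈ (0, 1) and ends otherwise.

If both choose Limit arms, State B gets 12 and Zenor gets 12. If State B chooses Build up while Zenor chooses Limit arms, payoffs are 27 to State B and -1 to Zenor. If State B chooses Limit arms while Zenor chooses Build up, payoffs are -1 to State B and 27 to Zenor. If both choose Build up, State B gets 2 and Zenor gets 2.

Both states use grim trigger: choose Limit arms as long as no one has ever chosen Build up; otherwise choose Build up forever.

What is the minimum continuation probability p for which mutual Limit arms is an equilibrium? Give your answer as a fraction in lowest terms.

3/5

Expected cooperation value is 12 + p·12 + p²·12 + … = 12/(1−p); deviation gives 27 + p·2/(1−p).
12 ≥ 27(1−p) + 2p ⇒ 25p ≥ 15 ⇒ p ≥ 15/25 = 3/5.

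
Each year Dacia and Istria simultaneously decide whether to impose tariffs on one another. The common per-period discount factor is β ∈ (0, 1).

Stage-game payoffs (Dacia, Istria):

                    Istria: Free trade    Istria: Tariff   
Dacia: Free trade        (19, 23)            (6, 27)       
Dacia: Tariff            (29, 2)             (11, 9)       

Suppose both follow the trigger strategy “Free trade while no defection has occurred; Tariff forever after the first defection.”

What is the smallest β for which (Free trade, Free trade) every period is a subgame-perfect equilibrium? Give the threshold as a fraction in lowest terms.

5/9

Dacia: cooperation gives 19 each period; deviation gives 29 once then 11 forever.
  19/(1−β) ≥ 29 + 11β/(1−β) ⇒ β ≥ 10/18 = 5/9.
Istria: cooperation gives 23 each period; deviation gives 27 once then 9 forever.
  β ≥ 4/18 = 2/9.
Both must hold, so the binding constraint is Dacia's: β ≥ 5/9.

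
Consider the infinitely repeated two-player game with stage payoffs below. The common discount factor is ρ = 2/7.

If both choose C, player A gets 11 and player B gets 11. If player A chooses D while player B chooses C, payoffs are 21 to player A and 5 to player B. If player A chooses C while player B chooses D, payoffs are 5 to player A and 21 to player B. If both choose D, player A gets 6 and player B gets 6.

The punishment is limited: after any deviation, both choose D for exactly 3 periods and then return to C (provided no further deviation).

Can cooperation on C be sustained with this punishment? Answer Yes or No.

Comparing payoff streams over the 4 periods until play realigns: cooperate → 11(1+ρ+…+ρ^3); deviate → 21 + 6(ρ+…+ρ^3).
Cooperation is sustained iff (11−6)(ρ+…+ρ^3) ≥ 21−11.
ρ+…+ρ^3 = 2/7·(1−(2/7)^3)/(1−2/7) = 0.3907, and (21−11)/(11−6) = 2.0000.
0.3907 < 2.0000, so cooperation is not sustainable.

No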